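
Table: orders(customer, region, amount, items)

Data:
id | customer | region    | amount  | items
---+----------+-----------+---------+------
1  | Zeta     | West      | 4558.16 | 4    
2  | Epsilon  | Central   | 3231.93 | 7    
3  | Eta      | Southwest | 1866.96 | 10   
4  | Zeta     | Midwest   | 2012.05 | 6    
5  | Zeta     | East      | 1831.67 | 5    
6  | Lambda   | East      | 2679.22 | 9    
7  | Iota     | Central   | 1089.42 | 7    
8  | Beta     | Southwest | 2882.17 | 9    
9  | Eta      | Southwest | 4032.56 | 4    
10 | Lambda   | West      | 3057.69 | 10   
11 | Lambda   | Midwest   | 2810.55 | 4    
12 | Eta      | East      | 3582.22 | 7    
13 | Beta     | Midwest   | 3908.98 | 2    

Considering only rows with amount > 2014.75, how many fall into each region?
SELECT region, COUNT(*)
FROM orders
WHERE amount > 2014.75
GROUP BY region

Note: WHERE filters rows before grouping.

Result:
  Central: 1
  East: 2
  Midwest: 2
  Southwest: 2
  West: 2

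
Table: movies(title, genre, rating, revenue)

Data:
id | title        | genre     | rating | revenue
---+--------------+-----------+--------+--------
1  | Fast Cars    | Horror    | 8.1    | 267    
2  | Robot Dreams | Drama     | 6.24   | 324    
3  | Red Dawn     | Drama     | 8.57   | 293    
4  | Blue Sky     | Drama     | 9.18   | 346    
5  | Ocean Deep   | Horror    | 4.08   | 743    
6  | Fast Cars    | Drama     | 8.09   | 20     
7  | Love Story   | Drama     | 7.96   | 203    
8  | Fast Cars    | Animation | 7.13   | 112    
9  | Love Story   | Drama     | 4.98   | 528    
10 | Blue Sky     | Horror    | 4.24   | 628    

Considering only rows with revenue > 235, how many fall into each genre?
SELECT genre, COUNT(*)
FROM movies
WHERE revenue > 235
GROUP BY genre

Note: WHERE filters rows before grouping.

Result:
  Drama: 4
  Horror: 3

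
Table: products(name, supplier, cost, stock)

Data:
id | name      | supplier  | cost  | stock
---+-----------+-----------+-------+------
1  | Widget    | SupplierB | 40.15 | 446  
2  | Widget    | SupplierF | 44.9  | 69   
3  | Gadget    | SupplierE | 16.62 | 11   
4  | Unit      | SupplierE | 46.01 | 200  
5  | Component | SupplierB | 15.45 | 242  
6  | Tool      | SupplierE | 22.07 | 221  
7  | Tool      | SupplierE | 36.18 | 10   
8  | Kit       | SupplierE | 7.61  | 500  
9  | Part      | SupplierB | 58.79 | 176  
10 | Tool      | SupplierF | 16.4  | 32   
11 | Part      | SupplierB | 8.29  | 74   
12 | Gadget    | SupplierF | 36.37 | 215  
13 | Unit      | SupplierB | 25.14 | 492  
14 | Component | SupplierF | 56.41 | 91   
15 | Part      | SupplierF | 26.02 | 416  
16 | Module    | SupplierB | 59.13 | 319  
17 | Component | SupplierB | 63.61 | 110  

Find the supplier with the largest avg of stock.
SELECT supplier, AVG(stock) as val
FROM products
GROUP BY supplier
ORDER BY val DESC
LIMIT 1

Result: SupplierB with avg(stock) = 265.57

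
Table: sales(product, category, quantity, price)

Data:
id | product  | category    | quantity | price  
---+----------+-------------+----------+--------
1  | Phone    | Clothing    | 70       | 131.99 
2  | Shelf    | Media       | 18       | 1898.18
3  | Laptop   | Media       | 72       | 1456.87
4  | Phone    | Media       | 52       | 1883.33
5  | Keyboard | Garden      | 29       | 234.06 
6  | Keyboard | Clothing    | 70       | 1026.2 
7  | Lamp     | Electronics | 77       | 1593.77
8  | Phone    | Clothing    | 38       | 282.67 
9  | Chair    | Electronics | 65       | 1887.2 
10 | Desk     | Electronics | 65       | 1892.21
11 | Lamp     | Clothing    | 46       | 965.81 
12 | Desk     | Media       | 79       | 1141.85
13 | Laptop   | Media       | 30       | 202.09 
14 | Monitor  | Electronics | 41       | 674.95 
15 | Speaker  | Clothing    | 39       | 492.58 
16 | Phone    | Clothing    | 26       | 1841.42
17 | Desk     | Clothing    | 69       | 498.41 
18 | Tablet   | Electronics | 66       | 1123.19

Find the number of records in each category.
SELECT category, COUNT(*) as count
FROM sales
GROUP BY category

Result:
  Clothing: 7
  Electronics: 5
  Garden: 1
  Media: 5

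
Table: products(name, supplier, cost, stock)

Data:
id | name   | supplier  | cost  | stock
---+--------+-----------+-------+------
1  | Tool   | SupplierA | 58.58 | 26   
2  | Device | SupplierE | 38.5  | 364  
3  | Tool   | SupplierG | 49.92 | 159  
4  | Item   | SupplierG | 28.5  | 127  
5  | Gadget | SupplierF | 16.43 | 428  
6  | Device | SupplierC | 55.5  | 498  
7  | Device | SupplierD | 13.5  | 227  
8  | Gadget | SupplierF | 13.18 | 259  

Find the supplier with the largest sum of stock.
SELECT supplier, SUM(stock) as val
FROM products
GROUP BY supplier
ORDER BY val DESC
LIMIT 1

Result: SupplierF with sum(stock) = 687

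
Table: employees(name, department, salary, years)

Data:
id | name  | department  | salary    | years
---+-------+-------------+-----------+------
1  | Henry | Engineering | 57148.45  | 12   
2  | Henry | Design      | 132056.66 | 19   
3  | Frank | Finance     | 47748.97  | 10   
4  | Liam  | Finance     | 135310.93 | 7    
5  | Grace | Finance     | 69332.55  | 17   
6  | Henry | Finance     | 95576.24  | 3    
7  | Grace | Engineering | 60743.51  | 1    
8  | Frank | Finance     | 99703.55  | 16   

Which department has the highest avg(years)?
SELECT department, AVG(years) as val
FROM employees
GROUP BY department
ORDER BY val DESC
LIMIT 1

Result: Design with avg(years) = 19.00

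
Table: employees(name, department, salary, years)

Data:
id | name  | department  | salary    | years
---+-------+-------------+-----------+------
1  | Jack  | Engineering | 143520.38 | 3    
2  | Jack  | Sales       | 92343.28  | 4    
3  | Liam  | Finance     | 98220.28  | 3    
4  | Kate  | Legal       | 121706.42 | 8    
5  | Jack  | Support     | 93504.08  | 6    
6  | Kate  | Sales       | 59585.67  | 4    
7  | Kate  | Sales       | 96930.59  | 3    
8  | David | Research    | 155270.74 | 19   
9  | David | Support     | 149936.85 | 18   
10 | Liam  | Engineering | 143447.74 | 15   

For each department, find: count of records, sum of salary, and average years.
SELECT department,
       COUNT(*) as cnt,
       SUM(salary) as total_salary,
       AVG(years) as avg_years
FROM employees
GROUP BY department

Result:
  Engineering: 2 records, 286968.12 total salary, 9.00 avg years
  Finance: 1 records, 98220.28 total salary, 3.00 avg years
  Legal: 1 records, 121706.42 total salary, 8.00 avg years
  Research: 1 records, 155270.74 total salary, 19.00 avg years
  Sales: 3 records, 248859.54 total salary, 3.67 avg years
  Support: 2 records, 243440.93 total salary, 12.00 avg years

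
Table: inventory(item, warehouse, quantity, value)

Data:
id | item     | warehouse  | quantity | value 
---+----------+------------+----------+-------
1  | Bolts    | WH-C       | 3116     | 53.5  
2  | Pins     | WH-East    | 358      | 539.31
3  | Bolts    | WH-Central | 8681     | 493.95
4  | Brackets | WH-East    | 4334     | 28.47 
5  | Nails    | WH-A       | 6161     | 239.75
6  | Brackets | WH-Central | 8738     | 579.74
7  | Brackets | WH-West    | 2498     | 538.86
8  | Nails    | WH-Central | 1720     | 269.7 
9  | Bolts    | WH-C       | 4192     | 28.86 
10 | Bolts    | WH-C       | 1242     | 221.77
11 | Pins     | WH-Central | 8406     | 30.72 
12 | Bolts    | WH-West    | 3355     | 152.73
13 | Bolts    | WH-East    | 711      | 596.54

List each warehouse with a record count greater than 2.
SELECT warehouse, COUNT(*) as cnt
FROM inventory
GROUP BY warehouse
HAVING COUNT(*) > 2

Result:
  WH-C: 3
  WH-Central: 4
  WH-East: 3

Note: HAVING filters groups after aggregation, WHERE filters rows before.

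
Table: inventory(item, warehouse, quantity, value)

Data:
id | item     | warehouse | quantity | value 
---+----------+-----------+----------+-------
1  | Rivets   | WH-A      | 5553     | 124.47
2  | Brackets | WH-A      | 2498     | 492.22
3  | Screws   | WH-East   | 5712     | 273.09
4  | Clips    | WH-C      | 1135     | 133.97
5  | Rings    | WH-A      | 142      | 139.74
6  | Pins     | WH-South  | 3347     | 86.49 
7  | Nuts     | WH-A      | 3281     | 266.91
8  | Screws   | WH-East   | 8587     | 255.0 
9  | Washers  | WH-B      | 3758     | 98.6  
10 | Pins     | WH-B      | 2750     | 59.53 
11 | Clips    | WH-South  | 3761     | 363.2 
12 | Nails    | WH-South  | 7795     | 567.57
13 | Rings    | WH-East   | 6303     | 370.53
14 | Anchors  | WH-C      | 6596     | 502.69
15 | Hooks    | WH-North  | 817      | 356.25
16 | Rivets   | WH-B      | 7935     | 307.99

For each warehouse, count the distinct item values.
SELECT warehouse, COUNT(DISTINCT item)
FROM inventory
GROUP BY warehouse

Result:
  WH-A: 4 distinct
  WH-B: 3 distinct
  WH-C: 2 distinct
  WH-East: 2 distinct
  WH-North: 1 distinct
  WH-South: 3 distinct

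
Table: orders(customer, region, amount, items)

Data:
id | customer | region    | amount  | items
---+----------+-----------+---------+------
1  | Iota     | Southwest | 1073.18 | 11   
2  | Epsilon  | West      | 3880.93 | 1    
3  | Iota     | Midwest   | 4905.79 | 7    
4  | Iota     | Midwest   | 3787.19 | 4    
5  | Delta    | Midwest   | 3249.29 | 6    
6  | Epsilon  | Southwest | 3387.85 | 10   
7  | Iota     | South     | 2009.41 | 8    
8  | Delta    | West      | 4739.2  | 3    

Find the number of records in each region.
SELECT region, COUNT(*) as count
FROM orders
GROUP BY region

Result:
  Midwest: 3
  South: 1
  Southwest: 2
  West: 2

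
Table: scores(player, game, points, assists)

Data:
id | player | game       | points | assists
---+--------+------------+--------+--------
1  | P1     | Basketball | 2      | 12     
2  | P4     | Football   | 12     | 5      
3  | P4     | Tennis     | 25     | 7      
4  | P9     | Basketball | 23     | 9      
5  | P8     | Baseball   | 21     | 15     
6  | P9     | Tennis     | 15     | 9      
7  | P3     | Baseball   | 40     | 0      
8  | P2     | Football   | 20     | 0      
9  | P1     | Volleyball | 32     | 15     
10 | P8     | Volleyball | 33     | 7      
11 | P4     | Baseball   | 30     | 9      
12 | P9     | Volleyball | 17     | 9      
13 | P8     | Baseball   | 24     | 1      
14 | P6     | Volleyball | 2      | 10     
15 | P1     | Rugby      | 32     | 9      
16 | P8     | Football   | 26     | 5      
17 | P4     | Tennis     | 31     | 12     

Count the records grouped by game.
SELECT game, COUNT(*) as count
FROM scores
GROUP BY game

Result:
  Baseball: 4
  Basketball: 2
  Football: 3
  Rugby: 1
  Tennis: 3
  Volleyball: 4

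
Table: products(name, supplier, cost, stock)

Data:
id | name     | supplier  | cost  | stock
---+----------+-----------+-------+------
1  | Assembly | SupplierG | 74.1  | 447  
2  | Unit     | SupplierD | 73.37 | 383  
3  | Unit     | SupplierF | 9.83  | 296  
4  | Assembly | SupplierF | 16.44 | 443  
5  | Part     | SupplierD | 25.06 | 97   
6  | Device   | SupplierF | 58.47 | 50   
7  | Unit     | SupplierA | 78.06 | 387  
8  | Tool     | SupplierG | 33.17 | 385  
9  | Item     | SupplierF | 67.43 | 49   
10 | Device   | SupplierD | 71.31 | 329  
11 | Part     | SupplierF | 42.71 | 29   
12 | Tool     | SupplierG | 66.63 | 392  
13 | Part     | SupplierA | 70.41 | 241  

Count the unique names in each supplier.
SELECT supplier, COUNT(DISTINCT name)
FROM products
GROUP BY supplier

Result:
  SupplierA: 2 distinct
  SupplierD: 3 distinct
  SupplierF: 5 distinct
  SupplierG: 2 distinct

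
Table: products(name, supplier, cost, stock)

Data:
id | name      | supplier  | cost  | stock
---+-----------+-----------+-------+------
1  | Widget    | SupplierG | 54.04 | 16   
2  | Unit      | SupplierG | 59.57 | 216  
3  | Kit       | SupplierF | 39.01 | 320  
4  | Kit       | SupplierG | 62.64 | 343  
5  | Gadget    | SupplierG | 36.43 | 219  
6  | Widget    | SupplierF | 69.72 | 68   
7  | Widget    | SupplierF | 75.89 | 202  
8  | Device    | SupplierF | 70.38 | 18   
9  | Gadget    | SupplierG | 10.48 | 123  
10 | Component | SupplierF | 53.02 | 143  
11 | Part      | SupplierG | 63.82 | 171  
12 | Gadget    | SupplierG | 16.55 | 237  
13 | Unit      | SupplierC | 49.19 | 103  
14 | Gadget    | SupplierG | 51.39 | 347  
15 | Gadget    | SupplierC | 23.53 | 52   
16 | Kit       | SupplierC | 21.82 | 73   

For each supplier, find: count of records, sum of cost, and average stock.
SELECT supplier,
       COUNT(*) as cnt,
       SUM(cost) as total_cost,
       AVG(stock) as avg_stock
FROM products
GROUP BY supplier

Result:
  SupplierC: 3 records, 94.54 total cost, 76.00 avg stock
  SupplierF: 5 records, 308.02 total cost, 150.20 avg stock
  SupplierG: 8 records, 354.92 total cost, 209.00 avg stock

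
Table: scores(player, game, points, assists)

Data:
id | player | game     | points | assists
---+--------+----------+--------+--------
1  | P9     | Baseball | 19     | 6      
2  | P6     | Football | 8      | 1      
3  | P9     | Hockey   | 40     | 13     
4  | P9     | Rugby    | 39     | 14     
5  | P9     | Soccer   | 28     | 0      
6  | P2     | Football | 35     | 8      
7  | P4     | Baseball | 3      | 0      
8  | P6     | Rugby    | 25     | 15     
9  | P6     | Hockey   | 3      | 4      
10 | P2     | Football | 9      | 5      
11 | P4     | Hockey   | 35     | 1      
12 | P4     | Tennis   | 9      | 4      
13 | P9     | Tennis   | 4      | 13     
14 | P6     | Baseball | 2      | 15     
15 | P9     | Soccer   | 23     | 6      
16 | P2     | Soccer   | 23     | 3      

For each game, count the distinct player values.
SELECT game, COUNT(DISTINCT player)
FROM scores
GROUP BY game

Result:
  Baseball: 3 distinct
  Football: 2 distinct
  Hockey: 3 distinct
  Rugby: 2 distinct
  Soccer: 2 distinct
  Tennis: 2 distinct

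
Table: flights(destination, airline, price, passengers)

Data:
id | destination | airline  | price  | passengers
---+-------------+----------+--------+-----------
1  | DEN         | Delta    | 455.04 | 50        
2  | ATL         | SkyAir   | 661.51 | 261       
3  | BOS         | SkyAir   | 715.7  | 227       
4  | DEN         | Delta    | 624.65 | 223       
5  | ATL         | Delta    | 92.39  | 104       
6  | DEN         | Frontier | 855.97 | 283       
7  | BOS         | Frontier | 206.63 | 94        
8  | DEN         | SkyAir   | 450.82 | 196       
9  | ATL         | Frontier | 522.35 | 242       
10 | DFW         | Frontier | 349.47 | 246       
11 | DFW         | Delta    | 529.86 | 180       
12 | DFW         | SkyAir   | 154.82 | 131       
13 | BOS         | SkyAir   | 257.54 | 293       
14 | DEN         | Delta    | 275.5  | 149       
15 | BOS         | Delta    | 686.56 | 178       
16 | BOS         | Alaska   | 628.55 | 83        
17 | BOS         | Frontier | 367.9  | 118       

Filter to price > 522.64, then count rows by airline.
SELECT airline, COUNT(*)
FROM flights
WHERE price > 522.64
GROUP BY airline

Note: WHERE filters rows before grouping.

Result:
  Alaska: 1
  Delta: 3
  Frontier: 1
  SkyAir: 2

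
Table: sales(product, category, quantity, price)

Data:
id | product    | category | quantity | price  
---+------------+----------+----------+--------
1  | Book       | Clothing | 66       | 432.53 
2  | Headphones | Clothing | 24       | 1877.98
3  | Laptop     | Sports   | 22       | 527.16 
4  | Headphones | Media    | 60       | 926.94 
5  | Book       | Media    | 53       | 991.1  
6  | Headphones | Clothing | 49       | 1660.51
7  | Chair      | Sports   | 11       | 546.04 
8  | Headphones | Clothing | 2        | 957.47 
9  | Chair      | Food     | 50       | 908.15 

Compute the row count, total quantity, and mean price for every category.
SELECT category,
       COUNT(*) as cnt,
       SUM(quantity) as total_quantity,
       AVG(price) as avg_price
FROM sales
GROUP BY category

Result:
  Clothing: 4 records, 141 total quantity, 1232.12 avg price
  Food: 1 records, 50 total quantity, 908.15 avg price
  Media: 2 records, 113 total quantity, 959.02 avg price
  Sports: 2 records, 33 total quantity, 536.60 avg price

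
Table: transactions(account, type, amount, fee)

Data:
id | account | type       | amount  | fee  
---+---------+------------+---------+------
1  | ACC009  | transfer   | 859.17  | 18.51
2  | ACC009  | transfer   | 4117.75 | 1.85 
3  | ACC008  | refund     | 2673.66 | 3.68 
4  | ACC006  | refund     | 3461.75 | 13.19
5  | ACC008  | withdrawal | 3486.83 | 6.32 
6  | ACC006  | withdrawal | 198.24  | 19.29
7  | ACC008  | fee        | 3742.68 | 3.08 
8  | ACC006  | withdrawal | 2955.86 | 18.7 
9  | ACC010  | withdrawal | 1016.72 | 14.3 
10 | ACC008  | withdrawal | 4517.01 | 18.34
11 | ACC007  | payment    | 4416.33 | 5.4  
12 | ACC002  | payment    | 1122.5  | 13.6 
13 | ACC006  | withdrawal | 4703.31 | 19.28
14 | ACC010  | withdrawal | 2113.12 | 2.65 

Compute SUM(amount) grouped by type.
SELECT type, SUM(amount) as result
FROM transactions
GROUP BY type

Result:
  fee: 3742.68
  payment: 5538.83
  refund: 6135.41
  transfer: 4976.92
  withdrawal: 18991.09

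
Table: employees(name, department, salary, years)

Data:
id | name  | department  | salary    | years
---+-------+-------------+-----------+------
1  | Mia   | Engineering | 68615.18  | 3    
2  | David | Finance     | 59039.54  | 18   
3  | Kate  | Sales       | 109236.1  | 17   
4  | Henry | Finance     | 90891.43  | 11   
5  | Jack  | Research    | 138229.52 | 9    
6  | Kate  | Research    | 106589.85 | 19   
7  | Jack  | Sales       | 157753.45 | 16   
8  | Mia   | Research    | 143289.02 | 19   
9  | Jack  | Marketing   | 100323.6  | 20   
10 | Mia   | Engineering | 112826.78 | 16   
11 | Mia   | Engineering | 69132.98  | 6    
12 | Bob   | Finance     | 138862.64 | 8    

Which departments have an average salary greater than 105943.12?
SELECT department, AVG(salary)
FROM employees
GROUP BY department
HAVING AVG(salary) > 105943.12

Result:
  Research: avg=129369.46
  Sales: avg=133494.78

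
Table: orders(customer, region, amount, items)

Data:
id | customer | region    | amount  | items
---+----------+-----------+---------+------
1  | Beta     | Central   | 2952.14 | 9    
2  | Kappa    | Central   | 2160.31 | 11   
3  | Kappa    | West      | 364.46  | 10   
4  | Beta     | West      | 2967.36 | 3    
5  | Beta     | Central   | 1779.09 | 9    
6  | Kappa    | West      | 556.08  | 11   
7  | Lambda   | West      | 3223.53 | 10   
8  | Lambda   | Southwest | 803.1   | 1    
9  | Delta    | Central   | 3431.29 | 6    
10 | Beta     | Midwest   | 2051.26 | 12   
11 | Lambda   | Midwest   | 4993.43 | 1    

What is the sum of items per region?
SELECT region, SUM(items) as result
FROM orders
GROUP BY region

Result:
  Central: 35
  Midwest: 13
  Southwest: 1
  West: 34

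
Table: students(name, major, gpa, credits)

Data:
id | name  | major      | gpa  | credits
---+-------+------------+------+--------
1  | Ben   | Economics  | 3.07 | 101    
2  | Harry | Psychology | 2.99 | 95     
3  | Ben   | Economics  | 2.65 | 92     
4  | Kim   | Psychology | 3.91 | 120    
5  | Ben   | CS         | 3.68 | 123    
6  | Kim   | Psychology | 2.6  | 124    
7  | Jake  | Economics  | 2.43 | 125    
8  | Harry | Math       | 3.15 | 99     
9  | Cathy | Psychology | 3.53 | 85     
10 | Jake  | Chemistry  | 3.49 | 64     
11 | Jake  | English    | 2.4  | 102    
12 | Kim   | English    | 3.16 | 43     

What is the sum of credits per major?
SELECT major, SUM(credits) as result
FROM students
GROUP BY major

Result:
  CS: 123
  Chemistry: 64
  Economics: 318
  English: 145
  Math: 99
  Psychology: 424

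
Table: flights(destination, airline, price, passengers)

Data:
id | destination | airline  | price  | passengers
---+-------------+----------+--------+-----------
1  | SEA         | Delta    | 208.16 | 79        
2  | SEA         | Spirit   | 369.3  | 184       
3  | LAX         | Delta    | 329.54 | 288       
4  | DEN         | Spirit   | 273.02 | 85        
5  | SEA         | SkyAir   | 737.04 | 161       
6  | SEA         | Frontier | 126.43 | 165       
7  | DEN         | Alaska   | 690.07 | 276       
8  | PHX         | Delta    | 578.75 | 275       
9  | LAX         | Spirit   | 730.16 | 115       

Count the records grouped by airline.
SELECT airline, COUNT(*) as count
FROM flights
GROUP BY airline

Result:
  Alaska: 1
  Delta: 3
  Frontier: 1
  SkyAir: 1
  Spirit: 3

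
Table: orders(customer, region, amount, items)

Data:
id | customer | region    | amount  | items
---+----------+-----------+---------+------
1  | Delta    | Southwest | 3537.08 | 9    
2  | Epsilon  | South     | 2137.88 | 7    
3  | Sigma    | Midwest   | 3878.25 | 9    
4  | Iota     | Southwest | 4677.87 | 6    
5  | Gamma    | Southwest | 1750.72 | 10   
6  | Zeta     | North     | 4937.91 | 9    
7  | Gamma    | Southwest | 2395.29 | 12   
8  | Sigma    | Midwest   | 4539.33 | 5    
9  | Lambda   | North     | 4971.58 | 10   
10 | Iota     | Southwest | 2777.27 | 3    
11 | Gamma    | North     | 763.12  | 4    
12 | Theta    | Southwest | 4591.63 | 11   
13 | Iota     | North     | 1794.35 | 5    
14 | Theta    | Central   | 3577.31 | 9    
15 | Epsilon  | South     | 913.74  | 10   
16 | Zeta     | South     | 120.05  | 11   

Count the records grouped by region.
SELECT region, COUNT(*) as count
FROM orders
GROUP BY region

Result:
  Central: 1
  Midwest: 2
  North: 4
  South: 3
  Southwest: 6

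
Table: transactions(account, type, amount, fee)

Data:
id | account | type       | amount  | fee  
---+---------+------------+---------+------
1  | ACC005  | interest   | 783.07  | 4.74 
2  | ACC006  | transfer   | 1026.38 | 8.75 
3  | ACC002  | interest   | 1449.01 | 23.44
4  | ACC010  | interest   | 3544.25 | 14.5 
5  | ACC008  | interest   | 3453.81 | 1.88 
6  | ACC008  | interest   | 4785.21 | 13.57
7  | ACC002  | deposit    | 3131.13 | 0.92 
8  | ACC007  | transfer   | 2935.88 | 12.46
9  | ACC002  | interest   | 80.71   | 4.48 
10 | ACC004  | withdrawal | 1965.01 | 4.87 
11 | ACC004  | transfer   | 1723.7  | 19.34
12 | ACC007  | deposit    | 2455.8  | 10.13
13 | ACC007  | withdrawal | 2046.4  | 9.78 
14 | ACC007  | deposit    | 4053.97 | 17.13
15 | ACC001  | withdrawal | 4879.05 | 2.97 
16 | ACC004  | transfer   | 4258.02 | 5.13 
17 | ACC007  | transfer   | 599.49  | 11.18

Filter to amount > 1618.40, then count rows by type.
SELECT type, COUNT(*)
FROM transactions
WHERE amount > 1618.40
GROUP BY type

Note: WHERE filters rows before grouping.

Result:
  deposit: 3
  interest: 3
  transfer: 3
  withdrawal: 3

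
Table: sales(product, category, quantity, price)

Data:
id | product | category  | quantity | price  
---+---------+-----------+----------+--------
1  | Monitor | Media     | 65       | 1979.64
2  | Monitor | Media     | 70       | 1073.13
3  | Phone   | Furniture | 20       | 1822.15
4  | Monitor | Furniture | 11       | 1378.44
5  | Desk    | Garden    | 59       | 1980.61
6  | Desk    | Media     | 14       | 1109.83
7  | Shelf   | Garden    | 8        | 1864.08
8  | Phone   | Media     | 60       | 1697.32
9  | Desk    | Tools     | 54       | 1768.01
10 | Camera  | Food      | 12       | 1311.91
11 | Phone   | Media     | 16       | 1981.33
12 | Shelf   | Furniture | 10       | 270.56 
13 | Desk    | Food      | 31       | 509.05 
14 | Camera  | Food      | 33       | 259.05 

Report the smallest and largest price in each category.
SELECT category, MIN(price), MAX(price)
FROM sales
GROUP BY category

Result:
  Food: min=259.05, max=1311.91
  Furniture: min=270.56, max=1822.15
  Garden: min=1864.08, max=1980.61
  Media: min=1073.13, max=1981.33
  Tools: min=1768.01, max=1768.01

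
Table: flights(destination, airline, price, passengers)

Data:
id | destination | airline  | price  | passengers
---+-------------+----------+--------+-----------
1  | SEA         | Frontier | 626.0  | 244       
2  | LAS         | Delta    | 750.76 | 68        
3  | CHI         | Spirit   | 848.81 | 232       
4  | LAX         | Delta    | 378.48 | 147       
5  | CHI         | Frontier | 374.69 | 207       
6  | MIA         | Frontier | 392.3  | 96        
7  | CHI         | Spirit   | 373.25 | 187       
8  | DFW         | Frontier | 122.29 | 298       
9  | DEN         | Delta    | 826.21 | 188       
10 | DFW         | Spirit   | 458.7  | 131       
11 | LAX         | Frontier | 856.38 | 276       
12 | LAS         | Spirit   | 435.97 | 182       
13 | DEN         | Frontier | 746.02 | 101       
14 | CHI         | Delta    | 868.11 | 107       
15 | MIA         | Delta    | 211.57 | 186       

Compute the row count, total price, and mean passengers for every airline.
SELECT airline,
       COUNT(*) as cnt,
       SUM(price) as total_price,
       AVG(passengers) as avg_passengers
FROM flights
GROUP BY airline

Result:
  Delta: 5 records, 3035.13 total price, 139.20 avg passengers
  Frontier: 6 records, 3117.68 total price, 203.67 avg passengers
  Spirit: 4 records, 2116.73 total price, 183.00 avg passengers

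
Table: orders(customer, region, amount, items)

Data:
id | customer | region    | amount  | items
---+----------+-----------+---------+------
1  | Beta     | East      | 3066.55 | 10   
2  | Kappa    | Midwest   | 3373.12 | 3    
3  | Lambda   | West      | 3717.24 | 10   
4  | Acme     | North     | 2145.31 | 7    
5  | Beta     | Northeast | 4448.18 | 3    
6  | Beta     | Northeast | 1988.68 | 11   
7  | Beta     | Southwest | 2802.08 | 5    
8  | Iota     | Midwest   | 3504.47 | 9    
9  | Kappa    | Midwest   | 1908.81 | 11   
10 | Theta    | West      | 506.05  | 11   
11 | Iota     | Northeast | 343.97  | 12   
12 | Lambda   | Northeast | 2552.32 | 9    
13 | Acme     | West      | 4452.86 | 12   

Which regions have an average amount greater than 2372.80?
SELECT region, AVG(amount)
FROM orders
GROUP BY region
HAVING AVG(amount) > 2372.80

Result:
  East: avg=3066.55
  Midwest: avg=2928.80
  Southwest: avg=2802.08
  West: avg=2892.05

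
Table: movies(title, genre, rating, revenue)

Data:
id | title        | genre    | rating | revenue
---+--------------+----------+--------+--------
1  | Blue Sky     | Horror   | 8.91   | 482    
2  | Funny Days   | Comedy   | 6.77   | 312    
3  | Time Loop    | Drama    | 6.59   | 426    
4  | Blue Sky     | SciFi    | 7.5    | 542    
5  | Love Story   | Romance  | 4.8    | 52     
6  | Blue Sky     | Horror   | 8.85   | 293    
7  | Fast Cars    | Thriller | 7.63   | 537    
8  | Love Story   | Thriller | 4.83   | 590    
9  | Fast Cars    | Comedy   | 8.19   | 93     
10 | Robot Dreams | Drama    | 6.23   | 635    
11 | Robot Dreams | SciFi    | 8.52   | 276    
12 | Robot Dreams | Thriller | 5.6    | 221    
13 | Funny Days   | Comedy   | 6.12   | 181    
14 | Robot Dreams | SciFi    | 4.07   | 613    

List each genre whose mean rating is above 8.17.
SELECT genre, AVG(rating)
FROM movies
GROUP BY genre
HAVING AVG(rating) > 8.17

Result:
  Horror: avg=8.88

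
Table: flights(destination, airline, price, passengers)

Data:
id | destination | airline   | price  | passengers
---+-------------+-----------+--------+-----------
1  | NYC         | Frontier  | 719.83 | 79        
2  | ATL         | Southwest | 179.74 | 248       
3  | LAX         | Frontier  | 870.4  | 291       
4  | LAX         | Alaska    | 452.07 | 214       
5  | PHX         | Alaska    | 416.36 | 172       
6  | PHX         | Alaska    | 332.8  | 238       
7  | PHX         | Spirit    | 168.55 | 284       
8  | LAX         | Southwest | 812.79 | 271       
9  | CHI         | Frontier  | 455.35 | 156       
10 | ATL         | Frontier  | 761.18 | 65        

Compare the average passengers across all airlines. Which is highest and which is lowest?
SELECT airline, AVG(passengers)
FROM flights
GROUP BY airline
ORDER BY AVG(passengers)

All groups:
  Frontier: 147.75
  Alaska: 208.00
  Southwest: 259.50
  Spirit: 284.00

Highest: Spirit (284.00)
Lowest: Frontier (147.75)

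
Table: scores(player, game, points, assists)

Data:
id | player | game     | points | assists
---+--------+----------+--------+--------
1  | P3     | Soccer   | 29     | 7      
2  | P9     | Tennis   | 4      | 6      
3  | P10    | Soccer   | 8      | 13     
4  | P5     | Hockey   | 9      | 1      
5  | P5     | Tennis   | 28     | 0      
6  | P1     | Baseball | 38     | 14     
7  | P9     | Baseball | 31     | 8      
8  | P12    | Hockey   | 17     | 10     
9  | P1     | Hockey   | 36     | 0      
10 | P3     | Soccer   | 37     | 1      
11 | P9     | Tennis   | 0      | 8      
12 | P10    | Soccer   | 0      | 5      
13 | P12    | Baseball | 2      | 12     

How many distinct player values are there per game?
SELECT game, COUNT(DISTINCT player)
FROM scores
GROUP BY game

Result:
  Baseball: 3 distinct
  Hockey: 3 distinct
  Soccer: 2 distinct
  Tennis: 2 distinct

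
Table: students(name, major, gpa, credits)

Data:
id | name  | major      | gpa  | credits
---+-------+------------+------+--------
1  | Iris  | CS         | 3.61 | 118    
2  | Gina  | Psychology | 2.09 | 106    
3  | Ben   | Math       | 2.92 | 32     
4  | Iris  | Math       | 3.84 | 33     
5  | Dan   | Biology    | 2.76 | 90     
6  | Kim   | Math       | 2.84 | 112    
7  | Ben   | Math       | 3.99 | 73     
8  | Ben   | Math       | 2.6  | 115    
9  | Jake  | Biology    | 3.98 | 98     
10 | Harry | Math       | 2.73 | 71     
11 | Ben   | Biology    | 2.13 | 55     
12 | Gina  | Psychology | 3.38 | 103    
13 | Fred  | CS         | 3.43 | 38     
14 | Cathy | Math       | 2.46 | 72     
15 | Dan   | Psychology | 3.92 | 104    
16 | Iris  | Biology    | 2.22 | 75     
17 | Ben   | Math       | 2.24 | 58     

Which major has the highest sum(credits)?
SELECT major, SUM(credits) as val
FROM students
GROUP BY major
ORDER BY val DESC
LIMIT 1

Result: Math with sum(credits) = 566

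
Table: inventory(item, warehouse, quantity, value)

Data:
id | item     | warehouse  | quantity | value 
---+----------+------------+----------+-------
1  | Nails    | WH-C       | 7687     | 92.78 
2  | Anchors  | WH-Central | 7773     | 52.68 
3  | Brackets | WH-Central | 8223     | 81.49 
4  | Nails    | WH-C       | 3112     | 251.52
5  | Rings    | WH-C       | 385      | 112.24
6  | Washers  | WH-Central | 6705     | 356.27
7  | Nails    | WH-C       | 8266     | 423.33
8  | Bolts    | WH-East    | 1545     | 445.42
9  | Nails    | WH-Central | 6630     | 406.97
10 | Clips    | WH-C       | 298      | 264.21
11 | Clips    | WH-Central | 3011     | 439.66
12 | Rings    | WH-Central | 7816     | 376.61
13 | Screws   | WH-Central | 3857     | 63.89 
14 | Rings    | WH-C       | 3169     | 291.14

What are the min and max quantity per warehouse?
SELECT warehouse, MIN(quantity), MAX(quantity)
FROM inventory
GROUP BY warehouse

Result:
  WH-C: min=298, max=8266
  WH-Central: min=3011, max=8223
  WH-East: min=1545, max=1545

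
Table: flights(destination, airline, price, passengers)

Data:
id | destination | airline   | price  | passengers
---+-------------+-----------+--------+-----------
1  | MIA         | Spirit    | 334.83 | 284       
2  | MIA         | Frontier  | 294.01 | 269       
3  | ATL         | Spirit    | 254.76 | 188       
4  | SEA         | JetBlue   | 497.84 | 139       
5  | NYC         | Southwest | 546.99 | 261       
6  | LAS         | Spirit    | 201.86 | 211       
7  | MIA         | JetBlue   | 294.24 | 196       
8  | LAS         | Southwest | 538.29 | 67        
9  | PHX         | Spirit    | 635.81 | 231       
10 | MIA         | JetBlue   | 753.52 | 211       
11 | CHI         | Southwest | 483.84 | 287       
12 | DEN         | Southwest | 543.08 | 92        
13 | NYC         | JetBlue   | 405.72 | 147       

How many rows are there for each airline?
SELECT airline, COUNT(*) as count
FROM flights
GROUP BY airline

Result:
  Frontier: 1
  JetBlue: 4
  Southwest: 4
  Spirit: 4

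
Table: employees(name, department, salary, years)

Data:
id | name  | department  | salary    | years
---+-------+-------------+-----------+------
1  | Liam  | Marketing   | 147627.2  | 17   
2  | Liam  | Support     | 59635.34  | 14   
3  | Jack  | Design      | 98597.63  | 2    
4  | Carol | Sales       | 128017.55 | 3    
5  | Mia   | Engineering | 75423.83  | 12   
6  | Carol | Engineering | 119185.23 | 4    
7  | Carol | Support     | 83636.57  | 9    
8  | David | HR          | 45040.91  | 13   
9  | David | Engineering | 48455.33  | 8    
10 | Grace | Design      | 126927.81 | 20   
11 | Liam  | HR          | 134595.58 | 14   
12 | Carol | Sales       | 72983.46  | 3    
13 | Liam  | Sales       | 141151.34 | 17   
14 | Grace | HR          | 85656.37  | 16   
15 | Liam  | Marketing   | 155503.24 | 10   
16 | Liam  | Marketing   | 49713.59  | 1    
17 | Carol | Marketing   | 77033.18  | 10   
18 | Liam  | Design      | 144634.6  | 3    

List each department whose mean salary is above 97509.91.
SELECT department, AVG(salary)
FROM employees
GROUP BY department
HAVING AVG(salary) > 97509.91

Result:
  Design: avg=123386.68
  Marketing: avg=107469.30
  Sales: avg=114050.78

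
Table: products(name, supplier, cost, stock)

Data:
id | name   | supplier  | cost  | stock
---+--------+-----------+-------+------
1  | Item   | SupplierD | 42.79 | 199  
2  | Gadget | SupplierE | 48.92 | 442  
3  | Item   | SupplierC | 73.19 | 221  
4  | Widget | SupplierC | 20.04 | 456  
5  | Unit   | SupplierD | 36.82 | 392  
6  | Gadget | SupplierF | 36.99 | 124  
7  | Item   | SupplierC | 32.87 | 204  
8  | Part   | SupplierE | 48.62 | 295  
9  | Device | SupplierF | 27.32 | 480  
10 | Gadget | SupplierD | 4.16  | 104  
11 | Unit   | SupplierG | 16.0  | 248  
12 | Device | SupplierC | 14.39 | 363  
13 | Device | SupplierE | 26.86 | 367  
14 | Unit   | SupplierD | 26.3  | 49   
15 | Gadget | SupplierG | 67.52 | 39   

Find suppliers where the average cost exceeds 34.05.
SELECT supplier, AVG(cost)
FROM products
GROUP BY supplier
HAVING AVG(cost) > 34.05

Result:
  SupplierC: avg=35.12
  SupplierE: avg=41.47
  SupplierG: avg=41.76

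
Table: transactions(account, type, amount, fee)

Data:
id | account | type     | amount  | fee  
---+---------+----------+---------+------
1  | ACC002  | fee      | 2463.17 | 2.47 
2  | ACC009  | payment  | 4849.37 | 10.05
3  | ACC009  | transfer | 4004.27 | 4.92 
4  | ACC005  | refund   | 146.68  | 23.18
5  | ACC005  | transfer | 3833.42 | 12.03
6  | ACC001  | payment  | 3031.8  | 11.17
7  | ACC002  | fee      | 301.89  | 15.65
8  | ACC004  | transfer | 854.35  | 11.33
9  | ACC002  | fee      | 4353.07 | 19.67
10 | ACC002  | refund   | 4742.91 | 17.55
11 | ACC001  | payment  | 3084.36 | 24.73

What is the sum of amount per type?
SELECT type, SUM(amount) as result
FROM transactions
GROUP BY type

Result:
  fee: 7118.13
  payment: 10965.53
  refund: 4889.59
  transfer: 8692.04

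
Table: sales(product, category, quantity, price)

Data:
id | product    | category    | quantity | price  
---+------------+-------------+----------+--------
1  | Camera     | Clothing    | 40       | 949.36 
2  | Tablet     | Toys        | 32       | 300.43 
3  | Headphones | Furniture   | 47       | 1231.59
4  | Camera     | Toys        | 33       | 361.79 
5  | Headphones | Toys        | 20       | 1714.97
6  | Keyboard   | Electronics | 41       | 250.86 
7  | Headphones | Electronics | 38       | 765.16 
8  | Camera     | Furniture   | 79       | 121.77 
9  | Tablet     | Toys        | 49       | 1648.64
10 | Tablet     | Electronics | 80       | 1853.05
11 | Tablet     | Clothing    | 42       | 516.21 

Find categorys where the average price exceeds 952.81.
SELECT category, AVG(price)
FROM sales
GROUP BY category
HAVING AVG(price) > 952.81

Result:
  Electronics: avg=956.36
  Toys: avg=1006.46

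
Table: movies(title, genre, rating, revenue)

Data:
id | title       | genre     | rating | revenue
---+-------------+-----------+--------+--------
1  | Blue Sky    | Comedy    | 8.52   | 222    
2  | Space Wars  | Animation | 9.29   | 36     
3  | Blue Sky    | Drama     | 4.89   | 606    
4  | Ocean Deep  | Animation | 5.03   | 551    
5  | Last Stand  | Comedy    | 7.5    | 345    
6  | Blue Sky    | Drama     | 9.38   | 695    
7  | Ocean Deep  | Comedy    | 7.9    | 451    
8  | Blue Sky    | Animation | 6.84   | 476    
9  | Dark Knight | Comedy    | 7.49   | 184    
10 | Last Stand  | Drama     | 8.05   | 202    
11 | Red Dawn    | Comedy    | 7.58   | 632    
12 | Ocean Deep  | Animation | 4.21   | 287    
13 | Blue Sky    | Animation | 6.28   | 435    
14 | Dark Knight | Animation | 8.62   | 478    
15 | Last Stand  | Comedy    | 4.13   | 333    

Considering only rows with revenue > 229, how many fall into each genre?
SELECT genre, COUNT(*)
FROM movies
WHERE revenue > 229
GROUP BY genre

Note: WHERE filters rows before grouping.

Result:
  Animation: 5
  Comedy: 4
  Drama: 2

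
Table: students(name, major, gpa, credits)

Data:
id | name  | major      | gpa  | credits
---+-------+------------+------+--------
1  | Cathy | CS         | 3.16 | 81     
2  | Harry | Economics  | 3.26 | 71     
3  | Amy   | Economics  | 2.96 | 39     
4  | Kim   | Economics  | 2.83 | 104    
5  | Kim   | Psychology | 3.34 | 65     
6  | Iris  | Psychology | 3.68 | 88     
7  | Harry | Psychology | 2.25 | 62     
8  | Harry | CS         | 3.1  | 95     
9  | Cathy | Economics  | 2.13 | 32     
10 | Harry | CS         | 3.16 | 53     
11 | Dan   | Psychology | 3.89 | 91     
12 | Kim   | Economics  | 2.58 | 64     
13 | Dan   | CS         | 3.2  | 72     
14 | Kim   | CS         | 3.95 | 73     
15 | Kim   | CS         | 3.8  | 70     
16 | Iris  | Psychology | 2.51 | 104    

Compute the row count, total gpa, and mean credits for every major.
SELECT major,
       COUNT(*) as cnt,
       SUM(gpa) as total_gpa,
       AVG(credits) as avg_credits
FROM students
GROUP BY major

Result:
  CS: 6 records, 20.37 total gpa, 74.00 avg credits
  Economics: 5 records, 13.76 total gpa, 62.00 avg credits
  Psychology: 5 records, 15.67 total gpa, 82.00 avg credits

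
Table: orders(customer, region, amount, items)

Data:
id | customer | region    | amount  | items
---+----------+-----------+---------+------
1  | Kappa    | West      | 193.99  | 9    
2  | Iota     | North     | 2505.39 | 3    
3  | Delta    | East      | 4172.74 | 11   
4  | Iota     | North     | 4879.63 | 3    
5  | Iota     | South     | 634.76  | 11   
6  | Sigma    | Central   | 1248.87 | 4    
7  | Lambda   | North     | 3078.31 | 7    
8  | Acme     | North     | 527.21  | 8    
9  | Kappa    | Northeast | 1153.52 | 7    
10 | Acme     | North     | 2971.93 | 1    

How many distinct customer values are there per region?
SELECT region, COUNT(DISTINCT customer)
FROM orders
GROUP BY region

Result:
  Central: 1 distinct
  East: 1 distinct
  North: 3 distinct
  Northeast: 1 distinct
  South: 1 distinct
  West: 1 distinct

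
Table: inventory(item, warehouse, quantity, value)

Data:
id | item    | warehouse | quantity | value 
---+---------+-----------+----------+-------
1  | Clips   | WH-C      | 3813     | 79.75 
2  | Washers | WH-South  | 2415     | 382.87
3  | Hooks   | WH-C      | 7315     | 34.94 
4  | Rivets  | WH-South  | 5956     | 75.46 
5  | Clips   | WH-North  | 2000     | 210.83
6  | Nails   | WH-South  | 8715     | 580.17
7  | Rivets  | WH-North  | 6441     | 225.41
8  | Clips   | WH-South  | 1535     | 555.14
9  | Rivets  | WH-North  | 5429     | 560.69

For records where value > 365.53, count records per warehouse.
SELECT warehouse, COUNT(*)
FROM inventory
WHERE value > 365.53
GROUP BY warehouse

Note: WHERE filters rows before grouping.

Result:
  WH-North: 1
  WH-South: 3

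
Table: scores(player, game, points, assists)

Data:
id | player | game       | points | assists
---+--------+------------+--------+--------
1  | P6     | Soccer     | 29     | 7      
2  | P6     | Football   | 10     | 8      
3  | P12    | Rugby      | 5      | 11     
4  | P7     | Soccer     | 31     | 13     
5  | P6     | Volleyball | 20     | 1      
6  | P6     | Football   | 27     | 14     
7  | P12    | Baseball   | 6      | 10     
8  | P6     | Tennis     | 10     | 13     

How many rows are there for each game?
SELECT game, COUNT(*) as count
FROM scores
GROUP BY game

Result:
  Baseball: 1
  Football: 2
  Rugby: 1
  Soccer: 2
  Tennis: 1
  Volleyball: 1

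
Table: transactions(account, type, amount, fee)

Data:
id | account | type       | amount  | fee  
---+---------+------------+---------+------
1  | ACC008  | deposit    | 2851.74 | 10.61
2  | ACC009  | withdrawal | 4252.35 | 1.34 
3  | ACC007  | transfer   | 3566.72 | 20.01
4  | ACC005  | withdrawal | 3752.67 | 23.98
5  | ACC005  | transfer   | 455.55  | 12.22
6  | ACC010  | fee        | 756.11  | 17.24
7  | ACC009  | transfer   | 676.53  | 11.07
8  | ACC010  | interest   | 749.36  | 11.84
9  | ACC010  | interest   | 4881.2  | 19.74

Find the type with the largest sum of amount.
SELECT type, SUM(amount) as val
FROM transactions
GROUP BY type
ORDER BY val DESC
LIMIT 1

Result: withdrawal with sum(amount) = 8005.02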